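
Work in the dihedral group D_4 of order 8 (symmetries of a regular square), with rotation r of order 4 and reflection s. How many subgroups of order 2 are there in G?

5

|G| = 8 and 2 | 8, so subgroups of order 2 are possible by Lagrange.
The subgroups of order 2 are: {e, r^2}; {e, r^2s}; {e, r^3s}; {e, rs}; … (5 in all).
So G has 5 subgroups of order 2.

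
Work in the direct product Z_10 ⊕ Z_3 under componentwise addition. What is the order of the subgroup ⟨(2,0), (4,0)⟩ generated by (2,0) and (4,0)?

|⟨(2,0)⟩| = 5 and |⟨(4,0)⟩| = 5, so |H| is a multiple of lcm(5, 5) = 5 and divides |G| = 30.
Closing under the operation: H = {(0,0), (2,0), (4,0), (6,0), (8,0)}, so |H| = 5.

5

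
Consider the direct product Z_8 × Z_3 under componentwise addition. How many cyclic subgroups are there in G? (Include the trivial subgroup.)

Group the elements of G by the cyclic subgroup they generate; each cyclic subgroup of order d accounts for φ(d) elements.
Cyclic subgroups by order — order 1: 1; order 2: 1; order 3: 1; order 4: 1; order 6: 1; order 8: 1; order 12: 1; order 24: 1.
Total: 8.

8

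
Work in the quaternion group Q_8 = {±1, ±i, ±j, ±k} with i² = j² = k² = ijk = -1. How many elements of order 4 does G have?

The elements of order 4 are: i, -i, j, -j, k, -k.
That's 6.

6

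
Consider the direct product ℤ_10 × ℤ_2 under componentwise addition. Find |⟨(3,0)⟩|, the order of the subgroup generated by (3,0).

The order of (3,0) in Z_10 × Z_2 is lcm(ord(3) in Z_10, ord(0) in Z_2).
ord(3) = 10 and ord(0) = 1, so |⟨(3,0)⟩| = lcm(10, 1) = 10.

10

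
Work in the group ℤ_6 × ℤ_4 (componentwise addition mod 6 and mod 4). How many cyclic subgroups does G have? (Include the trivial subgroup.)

12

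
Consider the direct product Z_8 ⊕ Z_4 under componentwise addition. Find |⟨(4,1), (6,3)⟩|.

16

|⟨(4,1)⟩| = 4 and |⟨(6,3)⟩| = 4, so |H| is a multiple of lcm(4, 4) = 4 and divides |G| = 32.
Closing under the operation: H = {(0,0), (0,1), (0,2), (0,3), (2,0), (2,1), (2,2), (2,3), (4,0), (4,1), (4,2), (4,3), (6,0), (6,1), (6,2), (6,3)}, so |H| = 16.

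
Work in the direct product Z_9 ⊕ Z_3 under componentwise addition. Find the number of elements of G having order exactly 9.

18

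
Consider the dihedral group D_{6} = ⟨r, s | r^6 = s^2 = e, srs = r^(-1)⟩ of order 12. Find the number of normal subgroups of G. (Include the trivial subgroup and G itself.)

7

G has 16 subgroups. Checking conjugation-invariance by order — order 1: 1/1 normal; order 2: 1/7 normal; order 3: 1/1 normal; order 4: 0/3 normal; order 6: 3/3 normal; order 12: 1/1 normal.
Total normal subgroups: 7.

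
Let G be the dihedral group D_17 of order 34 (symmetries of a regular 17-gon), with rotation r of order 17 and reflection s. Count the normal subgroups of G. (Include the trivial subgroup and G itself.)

3

G has 20 subgroups. Checking conjugation-invariance by order — order 1: 1/1 normal; order 2: 0/17 normal; order 17: 1/1 normal; order 34: 1/1 normal.
Total normal subgroups: 3.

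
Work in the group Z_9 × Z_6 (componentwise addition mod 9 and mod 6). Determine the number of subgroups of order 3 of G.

|G| = 54 and 3 | 54, so subgroups of order 3 are possible by Lagrange.
The subgroups of order 3 are: {(0,0), (0,2), (0,4)}; {(0,0), (3,0), (6,0)}; {(0,0), (3,2), (6,4)}; {(0,0), (3,4), (6,2)}.
So G has 4 subgroups of order 3.

4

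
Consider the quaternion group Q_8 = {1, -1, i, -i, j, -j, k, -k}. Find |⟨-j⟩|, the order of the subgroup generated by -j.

Computing powers of -j: the smallest k with (-j)^k = e is k = 4.

4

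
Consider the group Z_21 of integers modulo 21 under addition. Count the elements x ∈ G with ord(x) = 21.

12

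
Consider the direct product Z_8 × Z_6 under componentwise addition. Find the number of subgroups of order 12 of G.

3

|G| = 48 and 12 | 48, so subgroups of order 12 are possible by Lagrange.
The subgroups of order 12 are: {(0,0), (0,1), (0,2), (0,3), (0,4), (0,5), (4,0), (4,1), (4,2), (4,3), (4,4), (4,5)}; {(0,0), (0,2), (0,4), (2,0), (2,2), (2,4), (4,0), (4,2), (4,4), (6,0), (6,2), (6,4)}; {(0,0), (0,2), (0,4), (2,1), (2,3), (2,5), (4,0), (4,2), (4,4), (6,1), (6,3), (6,5)}.
So G has 3 subgroups of order 12.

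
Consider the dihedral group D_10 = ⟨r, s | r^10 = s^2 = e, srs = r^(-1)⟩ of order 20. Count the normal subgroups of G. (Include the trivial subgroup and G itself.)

G has 22 subgroups. Checking conjugation-invariance by order — order 1: 1/1 normal; order 2: 1/11 normal; order 4: 0/5 normal; order 5: 1/1 normal; order 10: 3/3 normal; order 20: 1/1 normal.
Total normal subgroups: 7.

7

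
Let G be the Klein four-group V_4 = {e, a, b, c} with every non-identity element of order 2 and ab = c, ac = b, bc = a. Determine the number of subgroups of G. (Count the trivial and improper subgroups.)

|G| = 4, so by Lagrange every subgroup order divides 4. Divisors: 1, 2, 4.
Subgroups by order — order 1: 1; order 2: 3; order 4: 1.
Total: 1 + 3 + 1 = 5.

5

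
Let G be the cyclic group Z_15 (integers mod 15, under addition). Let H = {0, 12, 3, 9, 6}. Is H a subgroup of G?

Yes

|H| = 5 divides |G| = 15, consistent with Lagrange.
H contains the identity, every element's inverse is in H, and H is closed under +: it is a subgroup.
In fact H = ⟨3⟩.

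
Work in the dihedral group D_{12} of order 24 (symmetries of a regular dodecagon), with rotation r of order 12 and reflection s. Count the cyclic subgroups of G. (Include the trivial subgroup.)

18

Group the elements of G by the cyclic subgroup they generate; each cyclic subgroup of order d accounts for φ(d) elements.
Cyclic subgroups by order — order 1: 1; order 2: 13; order 3: 1; order 4: 1; order 6: 1; order 12: 1.
Total: 18.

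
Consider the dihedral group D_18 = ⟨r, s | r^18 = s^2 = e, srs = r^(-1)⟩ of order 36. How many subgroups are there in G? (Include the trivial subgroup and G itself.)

45

|G| = 36, so by Lagrange every subgroup order divides 36. Divisors: 1, 2, 3, 4, 6, 9, 12, 18, 36.
Subgroups by order — order 1: 1; order 2: 19; order 3: 1; order 4: 9; order 6: 7; order 9: 1; order 12: 3; order 18: 3; order 36: 1.
Total: 1 + 19 + 1 + 9 + 7 + 1 + 3 + 3 + 1 = 45.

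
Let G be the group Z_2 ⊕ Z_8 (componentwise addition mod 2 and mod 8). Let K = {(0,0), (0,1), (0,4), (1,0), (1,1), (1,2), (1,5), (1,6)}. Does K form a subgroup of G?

No

(0,1) ∈ K but its inverse (0,7) ∉ K, so K is not a subgroup.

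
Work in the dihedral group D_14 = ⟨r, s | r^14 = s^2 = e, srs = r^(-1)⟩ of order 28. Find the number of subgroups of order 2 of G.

|G| = 28 and 2 | 28, so subgroups of order 2 are possible by Lagrange.
The subgroups of order 2 are: {e, r^10s}; {e, r^11s}; {e, r^12s}; {e, r^13s}; … (15 in all).
So G has 15 subgroups of order 2.

15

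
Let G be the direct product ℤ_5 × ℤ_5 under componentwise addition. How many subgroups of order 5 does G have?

|G| = 25 and 5 | 25, so subgroups of order 5 are possible by Lagrange.
The subgroups of order 5 are: {(0,0), (0,1), (0,2), (0,3), (0,4)}; {(0,0), (1,0), (2,0), (3,0), (4,0)}; {(0,0), (1,1), (2,2), (3,3), (4,4)}; {(0,0), (1,2), (2,4), (3,1), (4,3)}; … (6 in all).
So G has 6 subgroups of order 5.

6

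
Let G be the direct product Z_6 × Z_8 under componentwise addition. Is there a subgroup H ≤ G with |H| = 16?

16 | 48. A subgroup of order 16 is {(0,0), (0,1), (0,2), (0,3), (0,4), (0,5), (0,6), (0,7), (3,0), (3,1), (3,2), (3,3), (3,4), (3,5), (3,6), (3,7)}.

Yes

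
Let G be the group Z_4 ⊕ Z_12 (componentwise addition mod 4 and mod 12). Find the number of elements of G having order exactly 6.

6

An element (a,b) has order lcm(ord(a), ord(b)); count pairs with lcm equal to 6.
Enumerating gives 6 such elements.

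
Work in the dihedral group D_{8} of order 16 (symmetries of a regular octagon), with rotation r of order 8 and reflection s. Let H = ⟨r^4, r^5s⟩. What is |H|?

4

|⟨r^4⟩| = 2 and |⟨r^5s⟩| = 2, so |H| is a multiple of lcm(2, 2) = 2 and divides |G| = 16.
Closing under the operation: H = {e, r^4, rs, r^5s}, so |H| = 4.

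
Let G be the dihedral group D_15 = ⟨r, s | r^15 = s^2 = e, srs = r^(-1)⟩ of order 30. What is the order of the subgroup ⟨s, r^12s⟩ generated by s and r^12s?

10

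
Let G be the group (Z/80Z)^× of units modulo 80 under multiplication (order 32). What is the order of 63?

4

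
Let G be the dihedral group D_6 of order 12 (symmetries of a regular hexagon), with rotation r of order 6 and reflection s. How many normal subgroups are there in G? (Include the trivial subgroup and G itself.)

G has 16 subgroups. Checking conjugation-invariance by order — order 1: 1/1 normal; order 2: 1/7 normal; order 3: 1/1 normal; order 4: 0/3 normal; order 6: 3/3 normal; order 12: 1/1 normal.
Total normal subgroups: 7.

7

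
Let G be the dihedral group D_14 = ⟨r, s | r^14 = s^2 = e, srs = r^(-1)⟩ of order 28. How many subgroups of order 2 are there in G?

15

|G| = 28 and 2 | 28, so subgroups of order 2 are possible by Lagrange.
The subgroups of order 2 are: {e, r^10s}; {e, r^11s}; {e, r^12s}; {e, r^13s}; … (15 in all).
So G has 15 subgroups of order 2.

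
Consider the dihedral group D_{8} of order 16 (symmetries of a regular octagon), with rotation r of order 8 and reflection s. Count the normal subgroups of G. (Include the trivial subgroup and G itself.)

7

G has 19 subgroups. Checking conjugation-invariance by order — order 1: 1/1 normal; order 2: 1/9 normal; order 4: 1/5 normal; order 8: 3/3 normal; order 16: 1/1 normal.
Total normal subgroups: 7.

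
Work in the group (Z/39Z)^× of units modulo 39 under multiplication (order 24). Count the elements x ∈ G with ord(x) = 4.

The elements of order 4 are: 5, 8, 31, 34.
That's 4.

4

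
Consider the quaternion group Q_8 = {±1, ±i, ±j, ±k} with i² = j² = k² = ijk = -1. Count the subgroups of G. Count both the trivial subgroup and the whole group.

|G| = 8, so by Lagrange every subgroup order divides 8. Divisors: 1, 2, 4, 8.
Subgroups by order — order 1: 1; order 2: 1; order 4: 3; order 8: 1.
Total: 1 + 1 + 3 + 1 = 6.

6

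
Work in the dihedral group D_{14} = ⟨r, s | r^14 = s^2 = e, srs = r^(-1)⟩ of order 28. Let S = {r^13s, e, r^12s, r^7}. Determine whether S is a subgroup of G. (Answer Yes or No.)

Closure fails: r^12s · r^13s = r^13 ∉ S. So S is not a subgroup.

No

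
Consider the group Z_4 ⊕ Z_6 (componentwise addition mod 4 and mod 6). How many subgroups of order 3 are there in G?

|G| = 24 and 3 | 24, so subgroups of order 3 are possible by Lagrange.
The subgroups of order 3 are: {(0,0), (0,2), (0,4)}.
So G has 1 subgroup of order 3.

1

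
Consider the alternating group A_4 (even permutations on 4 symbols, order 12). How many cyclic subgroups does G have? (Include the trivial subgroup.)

8

A cyclic subgroup of order d is generated by each of its φ(d) elements of order d, so the cyclic subgroups of order d number (#elements of order d)/φ(d).
Cyclic subgroups by order — order 1: 1; order 2: 3; order 3: 4.
Total: 8.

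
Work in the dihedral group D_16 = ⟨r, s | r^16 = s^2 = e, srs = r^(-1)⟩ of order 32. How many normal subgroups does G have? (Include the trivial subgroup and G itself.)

G has 36 subgroups. Checking conjugation-invariance by order — order 1: 1/1 normal; order 2: 1/17 normal; order 4: 1/9 normal; order 8: 1/5 normal; order 16: 3/3 normal; order 32: 1/1 normal.
Total normal subgroups: 8.

8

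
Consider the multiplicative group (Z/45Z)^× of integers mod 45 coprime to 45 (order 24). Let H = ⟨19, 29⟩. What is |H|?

12

|⟨19⟩| = 2 and |⟨29⟩| = 6, so |H| is a multiple of lcm(2, 6) = 6 and divides |G| = 24.
Closing under the operation: H = {1, 4, 11, 14, 16, 19, 26, 29, 31, 34, 41, 44}, so |H| = 12.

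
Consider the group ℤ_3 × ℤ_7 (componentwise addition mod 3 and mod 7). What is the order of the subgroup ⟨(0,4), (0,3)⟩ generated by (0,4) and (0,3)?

7

|⟨(0,4)⟩| = 7 and |⟨(0,3)⟩| = 7, so |H| is a multiple of lcm(7, 7) = 7 and divides |G| = 21.
Closing under the operation: H = {(0,0), (0,1), (0,2), (0,3), (0,4), (0,5), (0,6)}, so |H| = 7.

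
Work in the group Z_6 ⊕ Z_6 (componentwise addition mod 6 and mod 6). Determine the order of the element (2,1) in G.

The order of (2,1) in Z_6 × Z_6 is lcm(ord(2) in Z_6, ord(1) in Z_6).
ord(2) = 3 and ord(1) = 6, so |⟨(2,1)⟩| = lcm(3, 6) = 6.

6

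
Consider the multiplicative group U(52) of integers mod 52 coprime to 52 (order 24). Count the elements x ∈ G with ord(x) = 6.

6

The elements of order 6 are: 3, 17, 23, 35, 43, 49.
That's 6.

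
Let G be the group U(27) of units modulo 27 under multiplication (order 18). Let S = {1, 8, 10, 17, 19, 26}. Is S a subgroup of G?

Yes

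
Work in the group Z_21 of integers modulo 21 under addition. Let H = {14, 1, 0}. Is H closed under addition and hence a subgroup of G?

1 ∈ H but its inverse 20 ∉ H, so H is not a subgroup.

No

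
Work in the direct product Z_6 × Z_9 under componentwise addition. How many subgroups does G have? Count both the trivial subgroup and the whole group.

20

|G| = 54, so by Lagrange every subgroup order divides 54. Divisors: 1, 2, 3, 6, 9, 18, 27, 54.
Subgroups by order — order 1: 1; order 2: 1; order 3: 4; order 6: 4; order 9: 4; order 18: 4; order 27: 1; order 54: 1.
Total: 1 + 1 + 4 + 4 + 4 + 4 + 1 + 1 = 20.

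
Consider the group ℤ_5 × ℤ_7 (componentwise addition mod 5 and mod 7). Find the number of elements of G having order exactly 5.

4

An element (a,b) has order lcm(ord(a), ord(b)); count pairs with lcm equal to 5.
Enumerating gives 4 such elements.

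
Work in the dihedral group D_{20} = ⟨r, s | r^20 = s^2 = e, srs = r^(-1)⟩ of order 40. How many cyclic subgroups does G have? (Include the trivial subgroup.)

26

Group the elements of G by the cyclic subgroup they generate; each cyclic subgroup of order d accounts for φ(d) elements.
Cyclic subgroups by order — order 1: 1; order 2: 21; order 4: 1; order 5: 1; order 10: 1; order 20: 1.
Total: 26.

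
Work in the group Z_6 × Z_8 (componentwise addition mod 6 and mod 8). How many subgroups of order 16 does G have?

1

|G| = 48 and 16 | 48, so subgroups of order 16 are possible by Lagrange.
The subgroups of order 16 are: {(0,0), (0,1), (0,2), (0,3), (0,4), (0,5), (0,6), (0,7), (3,0), (3,1), (3,2), (3,3), (3,4), (3,5), (3,6), (3,7)}.
So G has 1 subgroup of order 16.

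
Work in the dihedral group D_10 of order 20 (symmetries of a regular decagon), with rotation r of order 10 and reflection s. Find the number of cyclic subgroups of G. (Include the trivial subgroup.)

Each element a generates a cyclic subgroup ⟨a⟩; distinct elements may generate the same one (a cyclic group of order d has φ(d) generators).
Cyclic subgroups by order — order 1: 1; order 2: 11; order 5: 1; order 10: 1.
Total: 14.

14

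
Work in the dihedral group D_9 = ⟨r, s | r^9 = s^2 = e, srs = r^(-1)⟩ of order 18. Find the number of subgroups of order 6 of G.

|G| = 18 and 6 | 18, so subgroups of order 6 are possible by Lagrange.
The subgroups of order 6 are: {e, r^3, r^6, r^2s, r^5s, r^8s}; {e, r^3, r^6, s, r^3s, r^6s}; {e, r^3, r^6, rs, r^4s, r^7s}.
So G has 3 subgroups of order 6.

3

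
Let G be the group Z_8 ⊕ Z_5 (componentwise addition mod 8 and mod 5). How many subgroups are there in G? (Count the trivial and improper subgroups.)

8

|G| = 40, so by Lagrange every subgroup order divides 40. Divisors: 1, 2, 4, 5, 8, 10, 20, 40.
Subgroups by order — order 1: 1; order 2: 1; order 4: 1; order 5: 1; order 8: 1; order 10: 1; order 20: 1; order 40: 1.
Total: 1 + 1 + 1 + 1 + 1 + 1 + 1 + 1 = 8.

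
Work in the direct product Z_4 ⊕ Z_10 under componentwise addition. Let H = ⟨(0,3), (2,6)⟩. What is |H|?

20

|⟨(0,3)⟩| = 10 and |⟨(2,6)⟩| = 10, so |H| is a multiple of lcm(10, 10) = 10 and divides |G| = 40.
Closing under the operation: H = {(0,0), (0,1), (0,2), (0,3), (0,4), (0,5), (0,6), (0,7), (0,8), (0,9), (2,0), (2,1), (2,2), (2,3), (2,4), (2,5), (2,6), (2,7), (2,8), (2,9)}, so |H| = 20.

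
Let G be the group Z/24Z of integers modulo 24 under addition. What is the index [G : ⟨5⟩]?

1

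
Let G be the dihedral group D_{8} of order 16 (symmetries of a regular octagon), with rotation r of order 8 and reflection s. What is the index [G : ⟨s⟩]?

|⟨s⟩| = 2 and |G| = 16.
By Lagrange, [G : H] = |G|/|H| = 16/2 = 8.

8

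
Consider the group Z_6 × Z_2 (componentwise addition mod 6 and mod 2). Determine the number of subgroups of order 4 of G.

1

|G| = 12 and 4 | 12, so subgroups of order 4 are possible by Lagrange.
The subgroups of order 4 are: {(0,0), (0,1), (3,0), (3,1)}.
So G has 1 subgroup of order 4.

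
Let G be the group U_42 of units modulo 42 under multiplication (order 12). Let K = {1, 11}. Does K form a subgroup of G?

11 ∈ K but its inverse 23 ∉ K, so K is not a subgroup.

No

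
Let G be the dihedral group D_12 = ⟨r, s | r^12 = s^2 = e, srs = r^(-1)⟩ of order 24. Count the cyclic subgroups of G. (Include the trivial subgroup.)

18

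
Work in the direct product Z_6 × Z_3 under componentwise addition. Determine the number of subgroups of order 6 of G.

|G| = 18 and 6 | 18, so subgroups of order 6 are possible by Lagrange.
The subgroups of order 6 are: {(0,0), (0,1), (0,2), (3,0), (3,1), (3,2)}; {(0,0), (1,0), (2,0), (3,0), (4,0), (5,0)}; {(0,0), (1,1), (2,2), (3,0), (4,1), (5,2)}; {(0,0), (1,2), (2,1), (3,0), (4,2), (5,1)}.
So G has 4 subgroups of order 6.

4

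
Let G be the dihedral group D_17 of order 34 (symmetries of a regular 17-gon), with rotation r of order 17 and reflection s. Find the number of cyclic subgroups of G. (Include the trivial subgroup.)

Each element a generates a cyclic subgroup ⟨a⟩; distinct elements may generate the same one (a cyclic group of order d has φ(d) generators).
Cyclic subgroups by order — order 1: 1; order 2: 17; order 17: 1.
Total: 19.

19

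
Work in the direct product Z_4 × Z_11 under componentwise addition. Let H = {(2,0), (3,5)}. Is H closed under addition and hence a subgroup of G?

The identity (0,0) ∉ H, so H is not a subgroup.

No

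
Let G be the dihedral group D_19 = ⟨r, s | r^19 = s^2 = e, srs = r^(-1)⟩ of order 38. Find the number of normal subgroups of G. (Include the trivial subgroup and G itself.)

3

G has 22 subgroups. Checking conjugation-invariance by order — order 1: 1/1 normal; order 2: 0/19 normal; order 19: 1/1 normal; order 38: 1/1 normal.
Total normal subgroups: 3.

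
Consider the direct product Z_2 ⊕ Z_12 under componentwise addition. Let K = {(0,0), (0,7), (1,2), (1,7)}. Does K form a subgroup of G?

No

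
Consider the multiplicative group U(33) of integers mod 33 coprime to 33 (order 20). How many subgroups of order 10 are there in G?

3

|G| = 20 and 10 | 20, so subgroups of order 10 are possible by Lagrange.
The subgroups of order 10 are: {1, 4, 7, 10, 13, 16, 19, 25, 28, 31}; {1, 4, 5, 14, 16, 20, 23, 25, 26, 31}; {1, 2, 4, 8, 16, 17, 25, 29, 31, 32}.
So G has 3 subgroups of order 10.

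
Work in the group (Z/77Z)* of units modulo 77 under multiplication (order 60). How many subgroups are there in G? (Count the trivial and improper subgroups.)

|G| = 60, so by Lagrange every subgroup order divides 60. Divisors: 1, 2, 3, 4, 5, 6, 10, 12, 15, 20, 30, 60.
Subgroups by order — order 1: 1; order 2: 3; order 3: 1; order 4: 1; order 5: 1; order 6: 3; order 10: 3; order 12: 1; order 15: 1; order 20: 1; order 30: 3; order 60: 1.
Total: 1 + 3 + 1 + 1 + 1 + 3 + 3 + 1 + 1 + 1 + 3 + 1 = 20.

20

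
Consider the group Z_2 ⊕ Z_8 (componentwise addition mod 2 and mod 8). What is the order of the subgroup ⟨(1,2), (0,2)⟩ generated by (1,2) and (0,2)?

8

|⟨(1,2)⟩| = 4 and |⟨(0,2)⟩| = 4, so |H| is a multiple of lcm(4, 4) = 4 and divides |G| = 16.
Closing under the operation: H = {(0,0), (0,2), (0,4), (0,6), (1,0), (1,2), (1,4), (1,6)}, so |H| = 8.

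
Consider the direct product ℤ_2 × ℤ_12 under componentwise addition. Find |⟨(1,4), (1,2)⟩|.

|⟨(1,4)⟩| = 6 and |⟨(1,2)⟩| = 6, so |H| is a multiple of lcm(6, 6) = 6 and divides |G| = 24.
Closing under the operation: H = {(0,0), (0,2), (0,4), (0,6), (0,8), (0,10), (1,0), (1,2), (1,4), (1,6), (1,8), (1,10)}, so |H| = 12.

12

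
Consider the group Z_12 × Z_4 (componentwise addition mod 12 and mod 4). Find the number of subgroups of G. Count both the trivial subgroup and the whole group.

30

|G| = 48, so by Lagrange every subgroup order divides 48. Divisors: 1, 2, 3, 4, 6, 8, 12, 16, 24, 48.
Subgroups by order — order 1: 1; order 2: 3; order 3: 1; order 4: 7; order 6: 3; order 8: 3; order 12: 7; order 16: 1; order 24: 3; order 48: 1.
Total: 1 + 3 + 1 + 7 + 3 + 3 + 7 + 1 + 3 + 1 = 30.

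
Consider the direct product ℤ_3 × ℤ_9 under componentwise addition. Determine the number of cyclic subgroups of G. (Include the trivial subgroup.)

Group the elements of G by the cyclic subgroup they generate; each cyclic subgroup of order d accounts for φ(d) elements.
Cyclic subgroups by order — order 1: 1; order 3: 4; order 9: 3.
Total: 8.

8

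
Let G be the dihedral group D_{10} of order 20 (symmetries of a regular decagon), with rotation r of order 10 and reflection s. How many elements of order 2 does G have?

11

Enumerating element orders in G gives 11 elements of order 2.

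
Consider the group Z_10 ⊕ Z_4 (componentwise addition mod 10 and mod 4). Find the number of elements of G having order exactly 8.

0

An element (a,b) has order lcm(ord(a), ord(b)); count pairs with lcm equal to 8.
Enumerating gives 0 such elements.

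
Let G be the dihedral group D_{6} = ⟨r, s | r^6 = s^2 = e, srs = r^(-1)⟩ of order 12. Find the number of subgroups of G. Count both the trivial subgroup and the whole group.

|G| = 12, so by Lagrange every subgroup order divides 12. Divisors: 1, 2, 3, 4, 6, 12.
Subgroups by order — order 1: 1; order 2: 7; order 3: 1; order 4: 3; order 6: 3; order 12: 1.
Total: 1 + 7 + 1 + 3 + 3 + 1 = 16.

16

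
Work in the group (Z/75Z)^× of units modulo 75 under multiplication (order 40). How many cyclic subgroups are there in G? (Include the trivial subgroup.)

Group the elements of G by the cyclic subgroup they generate; each cyclic subgroup of order d accounts for φ(d) elements.
Cyclic subgroups by order — order 1: 1; order 2: 3; order 4: 2; order 5: 1; order 10: 3; order 20: 2.
Total: 12.

12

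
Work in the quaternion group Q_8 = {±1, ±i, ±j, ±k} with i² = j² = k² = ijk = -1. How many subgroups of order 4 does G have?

|G| = 8 and 4 | 8, so subgroups of order 4 are possible by Lagrange.
The subgroups of order 4 are: {1, -1, i, -i}; {1, -1, j, -j}; {1, -1, k, -k}.
So G has 3 subgroups of order 4.

3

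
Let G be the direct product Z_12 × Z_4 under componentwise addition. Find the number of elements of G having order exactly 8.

0

An element (a,b) has order lcm(ord(a), ord(b)); count pairs with lcm equal to 8.
Enumerating gives 0 such elements.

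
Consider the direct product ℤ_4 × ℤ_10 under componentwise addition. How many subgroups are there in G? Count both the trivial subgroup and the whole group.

16

|G| = 40, so by Lagrange every subgroup order divides 40. Divisors: 1, 2, 4, 5, 8, 10, 20, 40.
Subgroups by order — order 1: 1; order 2: 3; order 4: 3; order 5: 1; order 8: 1; order 10: 3; order 20: 3; order 40: 1.
Total: 1 + 3 + 3 + 1 + 1 + 3 + 3 + 1 = 16.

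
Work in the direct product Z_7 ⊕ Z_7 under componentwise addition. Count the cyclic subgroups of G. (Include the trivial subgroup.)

A cyclic subgroup of order d is generated by each of its φ(d) elements of order d, so the cyclic subgroups of order d number (#elements of order d)/φ(d).
Cyclic subgroups by order — order 1: 1; order 7: 8.
Total: 9.

9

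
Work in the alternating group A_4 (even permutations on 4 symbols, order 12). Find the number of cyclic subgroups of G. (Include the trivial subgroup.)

Group the elements of G by the cyclic subgroup they generate; each cyclic subgroup of order d accounts for φ(d) elements.
Cyclic subgroups by order — order 1: 1; order 2: 3; order 3: 4.
Total: 8.

8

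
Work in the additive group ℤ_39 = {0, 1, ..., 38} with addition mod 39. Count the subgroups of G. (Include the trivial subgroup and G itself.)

Subgroups of the cyclic group ℤ_39 correspond bijectively to divisors of 39.
Divisors of 39: 1, 3, 13, 39.
So ℤ_39 has 4 subgroups.

4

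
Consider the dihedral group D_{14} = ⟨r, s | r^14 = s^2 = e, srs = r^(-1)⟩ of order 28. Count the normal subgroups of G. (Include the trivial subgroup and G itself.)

G has 28 subgroups. Checking conjugation-invariance by order — order 1: 1/1 normal; order 2: 1/15 normal; order 4: 0/7 normal; order 7: 1/1 normal; order 14: 3/3 normal; order 28: 1/1 normal.
Total normal subgroups: 7.

7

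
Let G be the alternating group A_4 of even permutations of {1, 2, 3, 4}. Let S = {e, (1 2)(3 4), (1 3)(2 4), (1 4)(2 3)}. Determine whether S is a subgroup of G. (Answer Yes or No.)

|S| = 4 divides |G| = 12, consistent with Lagrange.
S contains the identity, every element's inverse is in S, and S is closed under ∘: it is a subgroup.

Yes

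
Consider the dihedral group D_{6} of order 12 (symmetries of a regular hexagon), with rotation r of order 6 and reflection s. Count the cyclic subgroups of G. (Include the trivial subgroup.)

A cyclic subgroup of order d is generated by each of its φ(d) elements of order d, so the cyclic subgroups of order d number (#elements of order d)/φ(d).
Cyclic subgroups by order — order 1: 1; order 2: 7; order 3: 1; order 6: 1.
Total: 10.

10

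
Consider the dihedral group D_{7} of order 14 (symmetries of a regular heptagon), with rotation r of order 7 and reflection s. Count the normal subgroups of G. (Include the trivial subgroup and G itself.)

3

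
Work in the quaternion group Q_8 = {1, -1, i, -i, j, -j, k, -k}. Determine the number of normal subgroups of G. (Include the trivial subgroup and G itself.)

6

G has 6 subgroups. Checking conjugation-invariance by order — order 1: 1/1 normal; order 2: 1/1 normal; order 4: 3/3 normal; order 8: 1/1 normal.
Total normal subgroups: 6.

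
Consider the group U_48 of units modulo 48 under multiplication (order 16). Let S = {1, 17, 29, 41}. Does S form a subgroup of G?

No

29 ∈ S but its inverse 5 ∉ S, so S is not a subgroup.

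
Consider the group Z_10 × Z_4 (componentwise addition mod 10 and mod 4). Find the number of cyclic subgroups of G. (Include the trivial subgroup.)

A cyclic subgroup of order d is generated by each of its φ(d) elements of order d, so the cyclic subgroups of order d number (#elements of order d)/φ(d).
Cyclic subgroups by order — order 1: 1; order 2: 3; order 4: 2; order 5: 1; order 10: 3; order 20: 2.
Total: 12.

12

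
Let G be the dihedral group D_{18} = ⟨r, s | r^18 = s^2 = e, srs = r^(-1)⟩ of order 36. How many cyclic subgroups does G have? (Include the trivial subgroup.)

24

A cyclic subgroup of order d is generated by each of its φ(d) elements of order d, so the cyclic subgroups of order d number (#elements of order d)/φ(d).
Cyclic subgroups by order — order 1: 1; order 2: 19; order 3: 1; order 6: 1; order 9: 1; order 18: 1.
Total: 24.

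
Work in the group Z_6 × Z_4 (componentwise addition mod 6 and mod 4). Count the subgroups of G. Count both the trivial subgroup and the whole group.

|G| = 24, so by Lagrange every subgroup order divides 24. Divisors: 1, 2, 3, 4, 6, 8, 12, 24.
Subgroups by order — order 1: 1; order 2: 3; order 3: 1; order 4: 3; order 6: 3; order 8: 1; order 12: 3; order 24: 1.
Total: 1 + 3 + 1 + 3 + 3 + 1 + 3 + 1 = 16.

16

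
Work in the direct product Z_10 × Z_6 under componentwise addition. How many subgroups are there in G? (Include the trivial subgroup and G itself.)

20

|G| = 60, so by Lagrange every subgroup order divides 60. Divisors: 1, 2, 3, 4, 5, 6, 10, 12, 15, 20, 30, 60.
Subgroups by order — order 1: 1; order 2: 3; order 3: 1; order 4: 1; order 5: 1; order 6: 3; order 10: 3; order 12: 1; order 15: 1; order 20: 1; order 30: 3; order 60: 1.
Total: 1 + 3 + 1 + 1 + 1 + 3 + 3 + 1 + 1 + 1 + 3 + 1 = 20.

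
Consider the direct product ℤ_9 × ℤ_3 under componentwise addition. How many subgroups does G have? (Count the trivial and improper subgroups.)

|G| = 27, so by Lagrange every subgroup order divides 27. Divisors: 1, 3, 9, 27.
Subgroups by order — order 1: 1; order 3: 4; order 9: 4; order 27: 1.
Total: 1 + 4 + 4 + 1 = 10.

10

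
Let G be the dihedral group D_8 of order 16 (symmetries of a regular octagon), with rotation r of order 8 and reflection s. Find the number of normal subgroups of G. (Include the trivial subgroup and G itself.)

7

G has 19 subgroups. Checking conjugation-invariance by order — order 1: 1/1 normal; order 2: 1/9 normal; order 4: 1/5 normal; order 8: 3/3 normal; order 16: 1/1 normal.
Total normal subgroups: 7.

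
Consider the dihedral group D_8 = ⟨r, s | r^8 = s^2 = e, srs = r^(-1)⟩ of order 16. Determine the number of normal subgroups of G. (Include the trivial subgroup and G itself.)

7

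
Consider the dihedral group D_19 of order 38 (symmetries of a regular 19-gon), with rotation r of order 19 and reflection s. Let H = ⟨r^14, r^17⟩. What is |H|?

|⟨r^14⟩| = 19 and |⟨r^17⟩| = 19, so |H| is a multiple of lcm(19, 19) = 19 and divides |G| = 38.
Closing under the operation: H = {e, r, r^2, r^3, r^4, r^5, r^6, r^7, r^8, r^9, r^10, r^11, r^12, r^13, r^14, r^15, r^16, r^17, r^18}, so |H| = 19.

19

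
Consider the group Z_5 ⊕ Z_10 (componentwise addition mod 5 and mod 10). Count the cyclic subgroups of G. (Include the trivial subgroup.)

14

Each element a generates a cyclic subgroup ⟨a⟩; distinct elements may generate the same one (a cyclic group of order d has φ(d) generators).
Cyclic subgroups by order — order 1: 1; order 2: 1; order 5: 6; order 10: 6.
Total: 14.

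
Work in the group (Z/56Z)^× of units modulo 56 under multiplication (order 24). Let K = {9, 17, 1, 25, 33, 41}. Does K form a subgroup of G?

|K| = 6 divides |G| = 24, consistent with Lagrange.
K contains the identity, every element's inverse is in K, and K is closed under ·: it is a subgroup.
In fact K = ⟨17⟩.

Yes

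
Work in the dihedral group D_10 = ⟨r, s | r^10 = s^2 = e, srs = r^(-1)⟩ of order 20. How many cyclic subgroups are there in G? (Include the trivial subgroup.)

14

A cyclic subgroup of order d is generated by each of its φ(d) elements of order d, so the cyclic subgroups of order d number (#elements of order d)/φ(d).
Cyclic subgroups by order — order 1: 1; order 2: 11; order 5: 1; order 10: 1.
Total: 14.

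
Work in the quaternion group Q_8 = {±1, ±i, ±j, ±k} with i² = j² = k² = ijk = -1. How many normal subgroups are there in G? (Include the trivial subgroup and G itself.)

6

G has 6 subgroups. Checking conjugation-invariance by order — order 1: 1/1 normal; order 2: 1/1 normal; order 4: 3/3 normal; order 8: 1/1 normal.
Total normal subgroups: 6.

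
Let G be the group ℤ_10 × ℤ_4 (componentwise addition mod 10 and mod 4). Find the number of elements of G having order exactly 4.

4

An element (a,b) has order lcm(ord(a), ord(b)); count pairs with lcm equal to 4.
Enumerating gives 4 such elements.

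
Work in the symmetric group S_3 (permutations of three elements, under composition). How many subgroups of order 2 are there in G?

|G| = 6 and 2 | 6, so subgroups of order 2 are possible by Lagrange.
The subgroups of order 2 are: {e, (1 2)}; {e, (1 3)}; {e, (2 3)}.
So G has 3 subgroups of order 2.

3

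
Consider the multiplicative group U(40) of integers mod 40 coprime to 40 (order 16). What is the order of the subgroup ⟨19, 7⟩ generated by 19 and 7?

|⟨19⟩| = 2 and |⟨7⟩| = 4, so |H| is a multiple of lcm(2, 4) = 4 and divides |G| = 16.
Closing under the operation: H = {1, 7, 9, 11, 13, 19, 23, 37}, so |H| = 8.

8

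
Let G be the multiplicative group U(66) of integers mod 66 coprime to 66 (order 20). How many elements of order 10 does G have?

12

Enumerating element orders in G gives 12 elements of order 10.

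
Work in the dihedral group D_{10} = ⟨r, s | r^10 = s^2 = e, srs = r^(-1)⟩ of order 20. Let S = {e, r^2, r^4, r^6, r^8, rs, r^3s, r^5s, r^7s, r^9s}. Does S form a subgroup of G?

|S| = 10 divides |G| = 20, consistent with Lagrange.
S contains the identity, every element's inverse is in S, and S is closed under ·: it is a subgroup.

Yes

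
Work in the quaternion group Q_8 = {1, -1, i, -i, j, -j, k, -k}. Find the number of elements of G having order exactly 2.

The elements of order 2 are: -1.
That's 1.

1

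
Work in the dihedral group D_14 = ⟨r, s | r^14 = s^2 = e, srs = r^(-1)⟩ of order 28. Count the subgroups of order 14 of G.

3

|G| = 28 and 14 | 28, so subgroups of order 14 are possible by Lagrange.
The subgroups of order 14 are: {e, r, r^2, r^3, r^4, r^5, r^6, r^7, r^8, r^9, r^10, r^11, r^12, r^13}; {e, r^2, r^4, r^6, r^8, r^10, r^12, s, r^2s, r^4s, r^6s, r^8s, r^10s, r^12s}; {e, r^2, r^4, r^6, r^8, r^10, r^12, rs, r^3s, r^5s, r^7s, r^9s, r^11s, r^13s}.
So G has 3 subgroups of order 14.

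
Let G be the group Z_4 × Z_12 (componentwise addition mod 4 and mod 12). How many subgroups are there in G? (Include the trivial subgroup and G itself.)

30

|G| = 48, so by Lagrange every subgroup order divides 48. Divisors: 1, 2, 3, 4, 6, 8, 12, 16, 24, 48.
Subgroups by order — order 1: 1; order 2: 3; order 3: 1; order 4: 7; order 6: 3; order 8: 3; order 12: 7; order 16: 1; order 24: 3; order 48: 1.
Total: 1 + 3 + 1 + 7 + 3 + 3 + 7 + 1 + 3 + 1 = 30.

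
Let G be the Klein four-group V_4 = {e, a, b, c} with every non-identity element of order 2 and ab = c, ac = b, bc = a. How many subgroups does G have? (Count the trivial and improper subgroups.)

|G| = 4, so by Lagrange every subgroup order divides 4. Divisors: 1, 2, 4.
Subgroups by order — order 1: 1; order 2: 3; order 4: 1.
Total: 1 + 3 + 1 = 5.

5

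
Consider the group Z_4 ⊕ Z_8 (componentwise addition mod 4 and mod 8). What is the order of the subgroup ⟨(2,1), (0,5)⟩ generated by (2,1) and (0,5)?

|⟨(2,1)⟩| = 8 and |⟨(0,5)⟩| = 8, so |H| is a multiple of lcm(8, 8) = 8 and divides |G| = 32.
Closing under the operation: H = {(0,0), (0,1), (0,2), (0,3), (0,4), (0,5), (0,6), (0,7), (2,0), (2,1), (2,2), (2,3), (2,4), (2,5), (2,6), (2,7)}, so |H| = 16.

16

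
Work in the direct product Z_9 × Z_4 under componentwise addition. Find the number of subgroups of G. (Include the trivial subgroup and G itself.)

9

|G| = 36, so by Lagrange every subgroup order divides 36. Divisors: 1, 2, 3, 4, 6, 9, 12, 18, 36.
Subgroups by order — order 1: 1; order 2: 1; order 3: 1; order 4: 1; order 6: 1; order 9: 1; order 12: 1; order 18: 1; order 36: 1.
Total: 1 + 1 + 1 + 1 + 1 + 1 + 1 + 1 + 1 = 9.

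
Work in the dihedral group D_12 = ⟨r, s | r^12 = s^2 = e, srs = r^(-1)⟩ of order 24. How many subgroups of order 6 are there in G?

|G| = 24 and 6 | 24, so subgroups of order 6 are possible by Lagrange.
The subgroups of order 6 are: {e, r^2, r^4, r^6, r^8, r^10}; {e, r^4, r^8, r^2s, r^6s, r^10s}; {e, r^4, r^8, r^3s, r^7s, r^11s}; {e, r^4, r^8, s, r^4s, r^8s}; … (5 in all).
So G has 5 subgroups of order 6.

5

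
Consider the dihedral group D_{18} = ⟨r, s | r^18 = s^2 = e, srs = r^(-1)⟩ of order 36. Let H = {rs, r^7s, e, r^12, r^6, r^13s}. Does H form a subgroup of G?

|H| = 6 divides |G| = 36, consistent with Lagrange.
H contains the identity, every element's inverse is in H, and H is closed under ·: it is a subgroup.

Yes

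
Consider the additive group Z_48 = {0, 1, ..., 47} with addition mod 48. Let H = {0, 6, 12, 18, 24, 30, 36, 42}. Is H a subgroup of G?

Yes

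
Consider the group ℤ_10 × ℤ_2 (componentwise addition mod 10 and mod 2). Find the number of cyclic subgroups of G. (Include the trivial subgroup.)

8

A cyclic subgroup of order d is generated by each of its φ(d) elements of order d, so the cyclic subgroups of order d number (#elements of order d)/φ(d).
Cyclic subgroups by order — order 1: 1; order 2: 3; order 5: 1; order 10: 3.
Total: 8.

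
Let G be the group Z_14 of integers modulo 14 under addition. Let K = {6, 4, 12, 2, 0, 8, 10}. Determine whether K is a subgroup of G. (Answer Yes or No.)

Yes

|K| = 7 divides |G| = 14, consistent with Lagrange.
K contains the identity, every element's inverse is in K, and K is closed under +: it is a subgroup.
In fact K = ⟨2⟩.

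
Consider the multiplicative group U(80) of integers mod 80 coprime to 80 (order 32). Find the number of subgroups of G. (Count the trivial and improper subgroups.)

|G| = 32, so by Lagrange every subgroup order divides 32. Divisors: 1, 2, 4, 8, 16, 32.
Subgroups by order — order 1: 1; order 2: 7; order 4: 19; order 8: 19; order 16: 7; order 32: 1.
Total: 1 + 7 + 19 + 19 + 7 + 1 = 54.

54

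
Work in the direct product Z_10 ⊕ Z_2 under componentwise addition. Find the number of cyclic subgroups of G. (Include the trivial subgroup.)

Each element a generates a cyclic subgroup ⟨a⟩; distinct elements may generate the same one (a cyclic group of order d has φ(d) generators).
Cyclic subgroups by order — order 1: 1; order 2: 3; order 5: 1; order 10: 3.
Total: 8.

8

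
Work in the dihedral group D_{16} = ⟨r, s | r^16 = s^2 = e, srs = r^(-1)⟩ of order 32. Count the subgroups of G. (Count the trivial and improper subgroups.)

36

|G| = 32, so by Lagrange every subgroup order divides 32. Divisors: 1, 2, 4, 8, 16, 32.
Subgroups by order — order 1: 1; order 2: 17; order 4: 9; order 8: 5; order 16: 3; order 32: 1.
Total: 1 + 17 + 9 + 5 + 3 + 1 = 36.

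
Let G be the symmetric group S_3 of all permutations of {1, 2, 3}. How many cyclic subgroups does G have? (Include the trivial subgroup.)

Each element a generates a cyclic subgroup ⟨a⟩; distinct elements may generate the same one (a cyclic group of order d has φ(d) generators).
Cyclic subgroups by order — order 1: 1; order 2: 3; order 3: 1.
Total: 5.

5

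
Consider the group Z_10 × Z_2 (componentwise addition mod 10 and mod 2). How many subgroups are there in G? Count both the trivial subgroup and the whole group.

|G| = 20, so by Lagrange every subgroup order divides 20. Divisors: 1, 2, 4, 5, 10, 20.
Subgroups by order — order 1: 1; order 2: 3; order 4: 1; order 5: 1; order 10: 3; order 20: 1.
Total: 1 + 3 + 1 + 1 + 3 + 1 = 10.

10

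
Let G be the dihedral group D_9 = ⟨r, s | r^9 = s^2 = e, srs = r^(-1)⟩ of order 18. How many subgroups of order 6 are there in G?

|G| = 18 and 6 | 18, so subgroups of order 6 are possible by Lagrange.
The subgroups of order 6 are: {e, r^3, r^6, r^2s, r^5s, r^8s}; {e, r^3, r^6, s, r^3s, r^6s}; {e, r^3, r^6, rs, r^4s, r^7s}.
So G has 3 subgroups of order 6.

3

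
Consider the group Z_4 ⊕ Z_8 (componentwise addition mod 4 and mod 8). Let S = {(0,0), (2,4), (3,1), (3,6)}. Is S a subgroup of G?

No

(3,1) ∈ S but its inverse (1,7) ∉ S, so S is not a subgroup.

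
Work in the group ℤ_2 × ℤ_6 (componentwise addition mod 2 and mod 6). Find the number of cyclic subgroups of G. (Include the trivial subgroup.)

8

Each element a generates a cyclic subgroup ⟨a⟩; distinct elements may generate the same one (a cyclic group of order d has φ(d) generators).
Cyclic subgroups by order — order 1: 1; order 2: 3; order 3: 1; order 6: 3.
Total: 8.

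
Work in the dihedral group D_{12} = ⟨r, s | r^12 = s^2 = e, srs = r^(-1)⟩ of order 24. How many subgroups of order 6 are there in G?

|G| = 24 and 6 | 24, so subgroups of order 6 are possible by Lagrange.
The subgroups of order 6 are: {e, r^2, r^4, r^6, r^8, r^10}; {e, r^4, r^8, r^2s, r^6s, r^10s}; {e, r^4, r^8, r^3s, r^7s, r^11s}; {e, r^4, r^8, s, r^4s, r^8s}; … (5 in all).
So G has 5 subgroups of order 6.

5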